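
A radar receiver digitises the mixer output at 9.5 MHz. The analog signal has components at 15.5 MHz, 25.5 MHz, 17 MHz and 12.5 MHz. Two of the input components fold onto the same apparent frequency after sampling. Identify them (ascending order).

fs/2 = 4.75 MHz.
15.5 MHz mod fs = 6 MHz.
6 MHz > fs/2 = 4.75 MHz, folds to fs − 6 MHz = 3.5 MHz.
25.5 MHz mod fs = 6.5 MHz.
6.5 MHz > fs/2 = 4.75 MHz, folds to fs − 6.5 MHz = 3 MHz.
17 MHz mod fs = 7.5 MHz.
7.5 MHz > fs/2 = 4.75 MHz, folds to fs − 7.5 MHz = 2 MHz.
12.5 MHz mod fs = 3 MHz.
3 MHz ≤ fs/2 = 4.75 MHz, appears at 3 MHz.
12.5 MHz and 25.5 MHz both map to 3 MHz.

12.5 MHz, 25.5 MHz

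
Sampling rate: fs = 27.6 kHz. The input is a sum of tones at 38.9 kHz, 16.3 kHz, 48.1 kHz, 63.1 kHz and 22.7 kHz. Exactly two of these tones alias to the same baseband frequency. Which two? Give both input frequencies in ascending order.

fs/2 = 13.8 kHz.
38.9 kHz mod fs = 11.3 kHz.
11.3 kHz ≤ fs/2 = 13.8 kHz, appears at 11.3 kHz.
16.3 kHz > fs/2 = 13.8 kHz, folds to fs − 16.3 kHz = 11.3 kHz.
48.1 kHz mod fs = 20.5 kHz.
20.5 kHz > fs/2 = 13.8 kHz, folds to fs − 20.5 kHz = 7.1 kHz.
63.1 kHz mod fs = 7.9 kHz.
7.9 kHz ≤ fs/2 = 13.8 kHz, appears at 7.9 kHz.
22.7 kHz > fs/2 = 13.8 kHz, folds to fs − 22.7 kHz = 4.9 kHz.
16.3 kHz and 38.9 kHz both map to 11.3 kHz.

16.3 kHz, 38.9 kHz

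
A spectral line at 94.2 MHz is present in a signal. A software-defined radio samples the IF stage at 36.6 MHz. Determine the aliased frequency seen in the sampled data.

15.6 MHz

94.2 MHz mod fs = 21 MHz.
21 MHz > fs/2 = 18.3 MHz, folds to fs − 21 MHz = 15.6 MHz.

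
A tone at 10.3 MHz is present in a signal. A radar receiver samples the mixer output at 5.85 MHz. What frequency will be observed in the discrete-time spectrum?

1.4 MHz

10.3 MHz mod fs = 4.45 MHz.
4.45 MHz > fs/2 = 2.925 MHz, folds to fs − 4.45 MHz = 1.4 MHz.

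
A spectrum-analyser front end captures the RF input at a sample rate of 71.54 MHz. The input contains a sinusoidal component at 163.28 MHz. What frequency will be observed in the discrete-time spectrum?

163.28 MHz mod fs = 20.2 MHz.
20.2 MHz ≤ fs/2 = 35.77 MHz, appears at 20.2 MHz.

20.2 MHz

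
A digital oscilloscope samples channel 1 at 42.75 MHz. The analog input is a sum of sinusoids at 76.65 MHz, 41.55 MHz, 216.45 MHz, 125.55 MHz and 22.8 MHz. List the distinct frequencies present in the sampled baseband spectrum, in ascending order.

fs/2 = 21.375 MHz.
76.65 MHz mod fs = 33.9 MHz.
33.9 MHz > fs/2 = 21.375 MHz, folds to fs − 33.9 MHz = 8.85 MHz.
41.55 MHz > fs/2 = 21.375 MHz, folds to fs − 41.55 MHz = 1.2 MHz.
216.45 MHz mod fs = 2.7 MHz.
2.7 MHz ≤ fs/2 = 21.375 MHz, appears at 2.7 MHz.
125.55 MHz mod fs = 40.05 MHz.
40.05 MHz > fs/2 = 21.375 MHz, folds to fs − 40.05 MHz = 2.7 MHz.
22.8 MHz > fs/2 = 21.375 MHz, folds to fs − 22.8 MHz = 19.95 MHz.
Distinct values: {1.2 MHz, 2.7 MHz, 8.85 MHz, 19.95 MHz}.

1.2 MHz, 2.7 MHz, 8.85 MHz, 19.95 MHz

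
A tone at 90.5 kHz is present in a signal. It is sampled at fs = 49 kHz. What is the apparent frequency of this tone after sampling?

90.5 kHz mod fs = 41.5 kHz.
41.5 kHz > fs/2 = 24.5 kHz, folds to fs − 41.5 kHz = 7.5 kHz.

7.5 kHz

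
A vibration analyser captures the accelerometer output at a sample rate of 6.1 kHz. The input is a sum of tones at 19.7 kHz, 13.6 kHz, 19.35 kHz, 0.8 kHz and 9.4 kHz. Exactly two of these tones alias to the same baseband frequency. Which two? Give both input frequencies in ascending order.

fs/2 = 3.05 kHz.
19.7 kHz mod fs = 1.4 kHz.
1.4 kHz ≤ fs/2 = 3.05 kHz, appears at 1.4 kHz.
13.6 kHz mod fs = 1.4 kHz.
1.4 kHz ≤ fs/2 = 3.05 kHz, appears at 1.4 kHz.
19.35 kHz mod fs = 1.05 kHz.
1.05 kHz ≤ fs/2 = 3.05 kHz, appears at 1.05 kHz.
0.8 kHz ≤ fs/2 = 3.05 kHz, passes unchanged.
9.4 kHz mod fs = 3.3 kHz.
3.3 kHz > fs/2 = 3.05 kHz, folds to fs − 3.3 kHz = 2.8 kHz.
13.6 kHz and 19.7 kHz both map to 1.4 kHz.

13.6 kHz, 19.7 kHz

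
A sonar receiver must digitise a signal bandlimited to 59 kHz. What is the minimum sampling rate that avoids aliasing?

Nyquist rate = 2 × 59 kHz = 118 kHz.

118 kHz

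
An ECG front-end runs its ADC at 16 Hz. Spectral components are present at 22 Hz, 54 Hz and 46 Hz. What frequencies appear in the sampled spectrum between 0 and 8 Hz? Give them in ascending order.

2 Hz, 6 Hz

fs/2 = 8 Hz.
22 Hz mod fs = 6 Hz.
6 Hz ≤ fs/2 = 8 Hz, appears at 6 Hz.
54 Hz mod fs = 6 Hz.
6 Hz ≤ fs/2 = 8 Hz, appears at 6 Hz.
46 Hz mod fs = 14 Hz.
14 Hz > fs/2 = 8 Hz, folds to fs − 14 Hz = 2 Hz.
Distinct values: {2 Hz, 6 Hz}.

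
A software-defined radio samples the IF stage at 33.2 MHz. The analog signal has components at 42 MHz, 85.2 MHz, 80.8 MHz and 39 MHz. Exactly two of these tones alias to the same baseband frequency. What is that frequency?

fs/2 = 16.6 MHz.
42 MHz mod fs = 8.8 MHz.
8.8 MHz ≤ fs/2 = 16.6 MHz, appears at 8.8 MHz.
85.2 MHz mod fs = 18.8 MHz.
18.8 MHz > fs/2 = 16.6 MHz, folds to fs − 18.8 MHz = 14.4 MHz.
80.8 MHz mod fs = 14.4 MHz.
14.4 MHz ≤ fs/2 = 16.6 MHz, appears at 14.4 MHz.
39 MHz mod fs = 5.8 MHz.
5.8 MHz ≤ fs/2 = 16.6 MHz, appears at 5.8 MHz.
80.8 MHz and 85.2 MHz both map to 14.4 MHz.

14.4 MHz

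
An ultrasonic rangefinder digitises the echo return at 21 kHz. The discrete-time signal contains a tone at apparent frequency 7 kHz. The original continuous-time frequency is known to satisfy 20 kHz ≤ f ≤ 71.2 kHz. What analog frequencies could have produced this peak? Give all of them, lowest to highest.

Frequencies that alias to 7 kHz are k·fs ± 7 kHz for integer k ≥ 0.
k=0: 7 kHz.
k=1: 14 kHz, 28 kHz.
k=2: 35 kHz, 49 kHz.
k=3: 56 kHz, 70 kHz.
k=4: 77 kHz, 91 kHz.
Within [20 kHz, 71.2 kHz]: 28 kHz, 35 kHz, 49 kHz, 56 kHz, 70 kHz.

28 kHz, 35 kHz, 49 kHz, 56 kHz, 70 kHz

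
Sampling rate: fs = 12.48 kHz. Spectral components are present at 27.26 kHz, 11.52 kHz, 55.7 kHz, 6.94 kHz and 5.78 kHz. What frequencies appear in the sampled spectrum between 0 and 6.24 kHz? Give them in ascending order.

0.96 kHz, 2.3 kHz, 5.54 kHz, 5.78 kHz

fs/2 = 6.24 kHz.
27.26 kHz mod fs = 2.3 kHz.
2.3 kHz ≤ fs/2 = 6.24 kHz, appears at 2.3 kHz.
11.52 kHz > fs/2 = 6.24 kHz, folds to fs − 11.52 kHz = 0.96 kHz.
55.7 kHz mod fs = 5.78 kHz.
5.78 kHz ≤ fs/2 = 6.24 kHz, appears at 5.78 kHz.
6.94 kHz > fs/2 = 6.24 kHz, folds to fs − 6.94 kHz = 5.54 kHz.
5.78 kHz ≤ fs/2 = 6.24 kHz, passes unchanged.
Distinct values: {0.96 kHz, 2.3 kHz, 5.54 kHz, 5.78 kHz}.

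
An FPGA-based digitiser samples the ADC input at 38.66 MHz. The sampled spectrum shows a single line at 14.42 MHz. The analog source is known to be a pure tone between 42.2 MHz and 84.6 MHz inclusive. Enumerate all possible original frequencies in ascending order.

Frequencies that alias to 14.42 MHz are k·fs ± 14.42 MHz for integer k ≥ 0.
k=0: 14.42 MHz.
k=1: 24.24 MHz, 53.08 MHz.
k=2: 62.9 MHz, 91.74 MHz.
k=3: 101.56 MHz, 130.4 MHz.
Within [42.2 MHz, 84.6 MHz]: 53.08 MHz, 62.9 MHz.

53.08 MHz, 62.9 MHz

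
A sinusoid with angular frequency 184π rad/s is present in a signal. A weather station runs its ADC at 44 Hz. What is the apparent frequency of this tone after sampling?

ω = 184π rad/s → f = ω/(2π) = 92 Hz.
92 Hz mod fs = 4 Hz.
4 Hz ≤ fs/2 = 22 Hz, appears at 4 Hz.

4 Hz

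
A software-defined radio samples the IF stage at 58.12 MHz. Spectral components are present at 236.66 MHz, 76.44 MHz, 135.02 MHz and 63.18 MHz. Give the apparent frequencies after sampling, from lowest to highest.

fs/2 = 29.06 MHz.
236.66 MHz mod fs = 4.18 MHz.
4.18 MHz ≤ fs/2 = 29.06 MHz, appears at 4.18 MHz.
76.44 MHz mod fs = 18.32 MHz.
18.32 MHz ≤ fs/2 = 29.06 MHz, appears at 18.32 MHz.
135.02 MHz mod fs = 18.78 MHz.
18.78 MHz ≤ fs/2 = 29.06 MHz, appears at 18.78 MHz.
63.18 MHz mod fs = 5.06 MHz.
5.06 MHz ≤ fs/2 = 29.06 MHz, appears at 5.06 MHz.
Distinct values: {4.18 MHz, 5.06 MHz, 18.32 MHz, 18.78 MHz}.

4.18 MHz, 5.06 MHz, 18.32 MHz, 18.78 MHz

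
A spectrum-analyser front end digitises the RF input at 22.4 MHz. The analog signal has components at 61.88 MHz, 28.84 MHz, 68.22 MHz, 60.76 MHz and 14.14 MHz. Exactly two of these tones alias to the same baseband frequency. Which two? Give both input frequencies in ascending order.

28.84 MHz, 60.76 MHz

fs/2 = 11.2 MHz.
61.88 MHz mod fs = 17.08 MHz.
17.08 MHz > fs/2 = 11.2 MHz, folds to fs − 17.08 MHz = 5.32 MHz.
28.84 MHz mod fs = 6.44 MHz.
6.44 MHz ≤ fs/2 = 11.2 MHz, appears at 6.44 MHz.
68.22 MHz mod fs = 1.02 MHz.
1.02 MHz ≤ fs/2 = 11.2 MHz, appears at 1.02 MHz.
60.76 MHz mod fs = 15.96 MHz.
15.96 MHz > fs/2 = 11.2 MHz, folds to fs − 15.96 MHz = 6.44 MHz.
14.14 MHz > fs/2 = 11.2 MHz, folds to fs − 14.14 MHz = 8.26 MHz.
28.84 MHz and 60.76 MHz both map to 6.44 MHz.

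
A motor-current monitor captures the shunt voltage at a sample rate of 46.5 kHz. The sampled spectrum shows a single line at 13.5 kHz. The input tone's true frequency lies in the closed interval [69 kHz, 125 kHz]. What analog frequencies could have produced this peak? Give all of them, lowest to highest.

Frequencies that alias to 13.5 kHz are k·fs ± 13.5 kHz for integer k ≥ 0.
k=0: 13.5 kHz.
k=1: 33 kHz, 60 kHz.
k=2: 79.5 kHz, 106.5 kHz.
k=3: 126 kHz, 153 kHz.
Within [69 kHz, 125 kHz]: 79.5 kHz, 106.5 kHz.

79.5 kHz, 106.5 kHz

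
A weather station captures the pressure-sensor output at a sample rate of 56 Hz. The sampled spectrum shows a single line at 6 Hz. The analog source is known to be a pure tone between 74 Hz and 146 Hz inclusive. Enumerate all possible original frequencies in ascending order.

106 Hz, 118 Hz

Frequencies that alias to 6 Hz are k·fs ± 6 Hz for integer k ≥ 0.
k=0: 6 Hz.
k=1: 50 Hz, 62 Hz.
k=2: 106 Hz, 118 Hz.
k=3: 162 Hz, 174 Hz.
Within [74 Hz, 146 Hz]: 106 Hz, 118 Hz.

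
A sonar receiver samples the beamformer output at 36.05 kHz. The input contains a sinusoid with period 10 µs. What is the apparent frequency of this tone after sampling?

T = 10 µs → f = 1/T = 100 kHz.
100 kHz mod fs = 27.9 kHz.
27.9 kHz > fs/2 = 18.025 kHz, folds to fs − 27.9 kHz = 8.15 kHz.

8.15 kHz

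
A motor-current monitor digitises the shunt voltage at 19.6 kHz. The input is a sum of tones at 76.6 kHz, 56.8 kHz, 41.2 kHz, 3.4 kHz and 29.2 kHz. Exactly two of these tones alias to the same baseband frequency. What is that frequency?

2 kHz

fs/2 = 9.8 kHz.
76.6 kHz mod fs = 17.8 kHz.
17.8 kHz > fs/2 = 9.8 kHz, folds to fs − 17.8 kHz = 1.8 kHz.
56.8 kHz mod fs = 17.6 kHz.
17.6 kHz > fs/2 = 9.8 kHz, folds to fs − 17.6 kHz = 2 kHz.
41.2 kHz mod fs = 2 kHz.
2 kHz ≤ fs/2 = 9.8 kHz, appears at 2 kHz.
3.4 kHz ≤ fs/2 = 9.8 kHz, passes unchanged.
29.2 kHz mod fs = 9.6 kHz.
9.6 kHz ≤ fs/2 = 9.8 kHz, appears at 9.6 kHz.
41.2 kHz and 56.8 kHz both map to 2 kHz.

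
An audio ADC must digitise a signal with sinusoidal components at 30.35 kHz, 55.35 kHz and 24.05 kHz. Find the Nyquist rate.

110.7 kHz

Highest-frequency component: 55.35 kHz.
Nyquist rate = 2 × 55.35 kHz = 110.7 kHz.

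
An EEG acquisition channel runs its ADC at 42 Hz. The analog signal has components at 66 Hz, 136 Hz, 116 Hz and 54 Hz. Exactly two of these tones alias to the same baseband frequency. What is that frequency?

fs/2 = 21 Hz.
66 Hz mod fs = 24 Hz.
24 Hz > fs/2 = 21 Hz, folds to fs − 24 Hz = 18 Hz.
136 Hz mod fs = 10 Hz.
10 Hz ≤ fs/2 = 21 Hz, appears at 10 Hz.
116 Hz mod fs = 32 Hz.
32 Hz > fs/2 = 21 Hz, folds to fs − 32 Hz = 10 Hz.
54 Hz mod fs = 12 Hz.
12 Hz ≤ fs/2 = 21 Hz, appears at 12 Hz.
116 Hz and 136 Hz both map to 10 Hz.

10 Hz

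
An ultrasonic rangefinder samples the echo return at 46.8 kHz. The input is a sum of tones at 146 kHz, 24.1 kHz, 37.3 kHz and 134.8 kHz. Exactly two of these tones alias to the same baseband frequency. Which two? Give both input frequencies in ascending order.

fs/2 = 23.4 kHz.
146 kHz mod fs = 5.6 kHz.
5.6 kHz ≤ fs/2 = 23.4 kHz, appears at 5.6 kHz.
24.1 kHz > fs/2 = 23.4 kHz, folds to fs − 24.1 kHz = 22.7 kHz.
37.3 kHz > fs/2 = 23.4 kHz, folds to fs − 37.3 kHz = 9.5 kHz.
134.8 kHz mod fs = 41.2 kHz.
41.2 kHz > fs/2 = 23.4 kHz, folds to fs − 41.2 kHz = 5.6 kHz.
134.8 kHz and 146 kHz both map to 5.6 kHz.

134.8 kHz, 146 kHz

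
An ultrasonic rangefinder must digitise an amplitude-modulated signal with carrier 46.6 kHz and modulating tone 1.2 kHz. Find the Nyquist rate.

AM sidebands sit at fc ± fm = 45.4 kHz and 47.8 kHz.
Highest-frequency component: 47.8 kHz.
Nyquist rate = 2 × 47.8 kHz = 95.6 kHz.

95.6 kHz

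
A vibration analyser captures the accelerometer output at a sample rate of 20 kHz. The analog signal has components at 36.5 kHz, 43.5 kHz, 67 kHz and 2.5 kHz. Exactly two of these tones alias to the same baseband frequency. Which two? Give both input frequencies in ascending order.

fs/2 = 10 kHz.
36.5 kHz mod fs = 16.5 kHz.
16.5 kHz > fs/2 = 10 kHz, folds to fs − 16.5 kHz = 3.5 kHz.
43.5 kHz mod fs = 3.5 kHz.
3.5 kHz ≤ fs/2 = 10 kHz, appears at 3.5 kHz.
67 kHz mod fs = 7 kHz.
7 kHz ≤ fs/2 = 10 kHz, appears at 7 kHz.
2.5 kHz ≤ fs/2 = 10 kHz, passes unchanged.
36.5 kHz and 43.5 kHz both map to 3.5 kHz.

36.5 kHz, 43.5 kHz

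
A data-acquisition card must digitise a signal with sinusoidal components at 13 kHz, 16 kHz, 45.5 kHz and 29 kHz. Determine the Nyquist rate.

91 kHz

Highest-frequency component: 45.5 kHz.
Nyquist rate = 2 × 45.5 kHz = 91 kHz.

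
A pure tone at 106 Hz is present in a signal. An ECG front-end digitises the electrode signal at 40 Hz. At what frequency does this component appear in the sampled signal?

14 Hz

106 Hz mod fs = 26 Hz.
26 Hz > fs/2 = 20 Hz, folds to fs − 26 Hz = 14 Hz.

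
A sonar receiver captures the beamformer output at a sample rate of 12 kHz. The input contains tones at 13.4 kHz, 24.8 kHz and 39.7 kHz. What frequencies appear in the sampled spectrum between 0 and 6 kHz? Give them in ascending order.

fs/2 = 6 kHz.
13.4 kHz mod fs = 1.4 kHz.
1.4 kHz ≤ fs/2 = 6 kHz, appears at 1.4 kHz.
24.8 kHz mod fs = 0.8 kHz.
0.8 kHz ≤ fs/2 = 6 kHz, appears at 0.8 kHz.
39.7 kHz mod fs = 3.7 kHz.
3.7 kHz ≤ fs/2 = 6 kHz, appears at 3.7 kHz.
Distinct values: {0.8 kHz, 1.4 kHz, 3.7 kHz}.

0.8 kHz, 1.4 kHz, 3.7 kHz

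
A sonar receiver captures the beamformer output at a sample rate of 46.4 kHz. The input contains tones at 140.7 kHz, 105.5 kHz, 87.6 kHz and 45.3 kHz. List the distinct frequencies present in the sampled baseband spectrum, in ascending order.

1.1 kHz, 1.5 kHz, 5.2 kHz, 12.7 kHz

fs/2 = 23.2 kHz.
140.7 kHz mod fs = 1.5 kHz.
1.5 kHz ≤ fs/2 = 23.2 kHz, appears at 1.5 kHz.
105.5 kHz mod fs = 12.7 kHz.
12.7 kHz ≤ fs/2 = 23.2 kHz, appears at 12.7 kHz.
87.6 kHz mod fs = 41.2 kHz.
41.2 kHz > fs/2 = 23.2 kHz, folds to fs − 41.2 kHz = 5.2 kHz.
45.3 kHz > fs/2 = 23.2 kHz, folds to fs − 45.3 kHz = 1.1 kHz.
Distinct values: {1.1 kHz, 1.5 kHz, 5.2 kHz, 12.7 kHz}.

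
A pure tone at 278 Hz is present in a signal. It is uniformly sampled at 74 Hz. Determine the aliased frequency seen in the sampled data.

18 Hz

278 Hz mod fs = 56 Hz.
56 Hz > fs/2 = 37 Hz, folds to fs − 56 Hz = 18 Hz.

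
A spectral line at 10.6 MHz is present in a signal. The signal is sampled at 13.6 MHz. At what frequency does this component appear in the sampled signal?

10.6 MHz > fs/2 = 6.8 MHz, folds to fs − 10.6 MHz = 3 MHz.

3 MHz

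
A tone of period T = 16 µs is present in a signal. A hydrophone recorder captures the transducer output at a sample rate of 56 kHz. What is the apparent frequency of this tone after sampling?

T = 16 µs → f = 1/T = 62.5 kHz.
62.5 kHz mod fs = 6.5 kHz.
6.5 kHz ≤ fs/2 = 28 kHz, appears at 6.5 kHz.

6.5 kHz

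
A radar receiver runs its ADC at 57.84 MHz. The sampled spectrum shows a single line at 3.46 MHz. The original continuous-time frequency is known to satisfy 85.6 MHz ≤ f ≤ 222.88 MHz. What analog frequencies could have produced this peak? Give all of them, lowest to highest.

112.22 MHz, 119.14 MHz, 170.06 MHz, 176.98 MHz

Frequencies that alias to 3.46 MHz are k·fs ± 3.46 MHz for integer k ≥ 0.
k=0: 3.46 MHz.
k=1: 54.38 MHz, 61.3 MHz.
k=2: 112.22 MHz, 119.14 MHz.
k=3: 170.06 MHz, 176.98 MHz.
k=4: 227.9 MHz, 234.82 MHz.
Within [85.6 MHz, 222.88 MHz]: 112.22 MHz, 119.14 MHz, 170.06 MHz, 176.98 MHz.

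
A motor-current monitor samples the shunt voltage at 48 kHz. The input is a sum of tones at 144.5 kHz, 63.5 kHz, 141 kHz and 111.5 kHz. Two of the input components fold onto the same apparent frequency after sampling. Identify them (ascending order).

fs/2 = 24 kHz.
144.5 kHz mod fs = 0.5 kHz.
0.5 kHz ≤ fs/2 = 24 kHz, appears at 0.5 kHz.
63.5 kHz mod fs = 15.5 kHz.
15.5 kHz ≤ fs/2 = 24 kHz, appears at 15.5 kHz.
141 kHz mod fs = 45 kHz.
45 kHz > fs/2 = 24 kHz, folds to fs − 45 kHz = 3 kHz.
111.5 kHz mod fs = 15.5 kHz.
15.5 kHz ≤ fs/2 = 24 kHz, appears at 15.5 kHz.
63.5 kHz and 111.5 kHz both map to 15.5 kHz.

63.5 kHz, 111.5 kHz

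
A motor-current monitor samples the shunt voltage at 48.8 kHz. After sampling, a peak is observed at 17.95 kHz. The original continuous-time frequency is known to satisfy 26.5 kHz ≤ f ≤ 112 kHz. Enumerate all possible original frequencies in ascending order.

30.85 kHz, 66.75 kHz, 79.65 kHz

Frequencies that alias to 17.95 kHz are k·fs ± 17.95 kHz for integer k ≥ 0.
k=0: 17.95 kHz.
k=1: 30.85 kHz, 66.75 kHz.
k=2: 79.65 kHz, 115.55 kHz.
k=3: 128.45 kHz, 164.35 kHz.
Within [26.5 kHz, 112 kHz]: 30.85 kHz, 66.75 kHz, 79.65 kHz.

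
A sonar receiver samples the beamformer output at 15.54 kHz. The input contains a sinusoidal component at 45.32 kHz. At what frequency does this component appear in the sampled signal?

1.3 kHz

45.32 kHz mod fs = 14.24 kHz.
14.24 kHz > fs/2 = 7.77 kHz, folds to fs − 14.24 kHz = 1.3 kHz.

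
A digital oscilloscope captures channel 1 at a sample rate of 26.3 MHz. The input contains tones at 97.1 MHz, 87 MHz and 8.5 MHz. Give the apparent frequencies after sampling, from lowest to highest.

fs/2 = 13.15 MHz.
97.1 MHz mod fs = 18.2 MHz.
18.2 MHz > fs/2 = 13.15 MHz, folds to fs − 18.2 MHz = 8.1 MHz.
87 MHz mod fs = 8.1 MHz.
8.1 MHz ≤ fs/2 = 13.15 MHz, appears at 8.1 MHz.
8.5 MHz ≤ fs/2 = 13.15 MHz, passes unchanged.
Distinct values: {8.1 MHz, 8.5 MHz}.

8.1 MHz, 8.5 MHz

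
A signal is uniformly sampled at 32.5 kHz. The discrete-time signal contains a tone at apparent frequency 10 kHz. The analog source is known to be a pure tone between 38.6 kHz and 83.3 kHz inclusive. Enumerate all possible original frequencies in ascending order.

Frequencies that alias to 10 kHz are k·fs ± 10 kHz for integer k ≥ 0.
k=0: 10 kHz.
k=1: 22.5 kHz, 42.5 kHz.
k=2: 55 kHz, 75 kHz.
k=3: 87.5 kHz, 107.5 kHz.
Within [38.6 kHz, 83.3 kHz]: 42.5 kHz, 55 kHz, 75 kHz.

42.5 kHz, 55 kHz, 75 kHz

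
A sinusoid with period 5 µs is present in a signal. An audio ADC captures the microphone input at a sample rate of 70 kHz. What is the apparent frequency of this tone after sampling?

10 kHz

T = 5 µs → f = 1/T = 200 kHz.
200 kHz mod fs = 60 kHz.
60 kHz > fs/2 = 35 kHz, folds to fs − 60 kHz = 10 kHz.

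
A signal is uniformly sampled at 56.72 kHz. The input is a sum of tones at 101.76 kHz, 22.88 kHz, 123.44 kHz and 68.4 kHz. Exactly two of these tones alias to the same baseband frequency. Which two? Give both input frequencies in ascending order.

fs/2 = 28.36 kHz.
101.76 kHz mod fs = 45.04 kHz.
45.04 kHz > fs/2 = 28.36 kHz, folds to fs − 45.04 kHz = 11.68 kHz.
22.88 kHz ≤ fs/2 = 28.36 kHz, passes unchanged.
123.44 kHz mod fs = 10 kHz.
10 kHz ≤ fs/2 = 28.36 kHz, appears at 10 kHz.
68.4 kHz mod fs = 11.68 kHz.
11.68 kHz ≤ fs/2 = 28.36 kHz, appears at 11.68 kHz.
68.4 kHz and 101.76 kHz both map to 11.68 kHz.

68.4 kHz, 101.76 kHz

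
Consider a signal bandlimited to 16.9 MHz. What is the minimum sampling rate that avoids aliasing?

33.8 MHz

Nyquist rate = 2 × 16.9 MHz = 33.8 MHz.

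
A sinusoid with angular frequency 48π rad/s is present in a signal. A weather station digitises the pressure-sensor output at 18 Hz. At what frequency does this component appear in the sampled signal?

ω = 48π rad/s → f = ω/(2π) = 24 Hz.
24 Hz mod fs = 6 Hz.
6 Hz ≤ fs/2 = 9 Hz, appears at 6 Hz.

6 Hz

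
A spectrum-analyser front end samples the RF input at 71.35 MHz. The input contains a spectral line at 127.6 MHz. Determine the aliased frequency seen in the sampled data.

127.6 MHz mod fs = 56.25 MHz.
56.25 MHz > fs/2 = 35.675 MHz, folds to fs − 56.25 MHz = 15.1 MHz.

15.1 MHz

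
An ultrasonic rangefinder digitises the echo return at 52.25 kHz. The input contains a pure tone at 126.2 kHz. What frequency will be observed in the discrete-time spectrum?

21.7 kHz

126.2 kHz mod fs = 21.7 kHz.
21.7 kHz ≤ fs/2 = 26.125 kHz, appears at 21.7 kHz.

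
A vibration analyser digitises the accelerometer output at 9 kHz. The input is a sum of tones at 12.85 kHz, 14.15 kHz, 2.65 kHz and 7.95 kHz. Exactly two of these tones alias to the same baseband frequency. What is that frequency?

3.85 kHz

fs/2 = 4.5 kHz.
12.85 kHz mod fs = 3.85 kHz.
3.85 kHz ≤ fs/2 = 4.5 kHz, appears at 3.85 kHz.
14.15 kHz mod fs = 5.15 kHz.
5.15 kHz > fs/2 = 4.5 kHz, folds to fs − 5.15 kHz = 3.85 kHz.
2.65 kHz ≤ fs/2 = 4.5 kHz, passes unchanged.
7.95 kHz > fs/2 = 4.5 kHz, folds to fs − 7.95 kHz = 1.05 kHz.
12.85 kHz and 14.15 kHz both map to 3.85 kHz.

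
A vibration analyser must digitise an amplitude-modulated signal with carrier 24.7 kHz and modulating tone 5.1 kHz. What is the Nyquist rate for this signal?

59.6 kHz

AM sidebands sit at fc ± fm = 19.6 kHz and 29.8 kHz.
Highest-frequency component: 29.8 kHz.
Nyquist rate = 2 × 29.8 kHz = 59.6 kHz.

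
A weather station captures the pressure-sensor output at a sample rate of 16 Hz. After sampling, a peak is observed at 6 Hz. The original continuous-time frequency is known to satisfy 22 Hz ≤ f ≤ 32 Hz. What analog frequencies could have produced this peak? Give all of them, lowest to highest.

Frequencies that alias to 6 Hz are k·fs ± 6 Hz for integer k ≥ 0.
k=0: 6 Hz.
k=1: 10 Hz, 22 Hz.
k=2: 26 Hz, 38 Hz.
k=3: 42 Hz, 54 Hz.
Within [22 Hz, 32 Hz]: 22 Hz, 26 Hz.

22 Hz, 26 Hz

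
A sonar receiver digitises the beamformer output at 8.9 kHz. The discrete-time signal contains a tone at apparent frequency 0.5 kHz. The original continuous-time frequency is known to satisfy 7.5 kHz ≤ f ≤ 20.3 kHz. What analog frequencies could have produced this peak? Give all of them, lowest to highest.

8.4 kHz, 9.4 kHz, 17.3 kHz, 18.3 kHz

Frequencies that alias to 0.5 kHz are k·fs ± 0.5 kHz for integer k ≥ 0.
k=0: 0.5 kHz.
k=1: 8.4 kHz, 9.4 kHz.
k=2: 17.3 kHz, 18.3 kHz.
k=3: 26.2 kHz, 27.2 kHz.
Within [7.5 kHz, 20.3 kHz]: 8.4 kHz, 9.4 kHz, 17.3 kHz, 18.3 kHz.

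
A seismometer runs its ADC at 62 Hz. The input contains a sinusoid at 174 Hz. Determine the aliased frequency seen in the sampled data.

174 Hz mod fs = 50 Hz.
50 Hz > fs/2 = 31 Hz, folds to fs − 50 Hz = 12 Hz.

12 Hz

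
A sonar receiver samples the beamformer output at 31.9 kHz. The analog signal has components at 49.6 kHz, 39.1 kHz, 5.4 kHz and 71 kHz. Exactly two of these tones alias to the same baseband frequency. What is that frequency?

fs/2 = 15.95 kHz.
49.6 kHz mod fs = 17.7 kHz.
17.7 kHz > fs/2 = 15.95 kHz, folds to fs − 17.7 kHz = 14.2 kHz.
39.1 kHz mod fs = 7.2 kHz.
7.2 kHz ≤ fs/2 = 15.95 kHz, appears at 7.2 kHz.
5.4 kHz ≤ fs/2 = 15.95 kHz, passes unchanged.
71 kHz mod fs = 7.2 kHz.
7.2 kHz ≤ fs/2 = 15.95 kHz, appears at 7.2 kHz.
39.1 kHz and 71 kHz both map to 7.2 kHz.

7.2 kHz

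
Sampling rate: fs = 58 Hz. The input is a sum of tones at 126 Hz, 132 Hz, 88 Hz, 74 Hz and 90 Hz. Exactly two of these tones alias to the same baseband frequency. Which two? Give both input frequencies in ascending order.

fs/2 = 29 Hz.
126 Hz mod fs = 10 Hz.
10 Hz ≤ fs/2 = 29 Hz, appears at 10 Hz.
132 Hz mod fs = 16 Hz.
16 Hz ≤ fs/2 = 29 Hz, appears at 16 Hz.
88 Hz mod fs = 30 Hz.
30 Hz > fs/2 = 29 Hz, folds to fs − 30 Hz = 28 Hz.
74 Hz mod fs = 16 Hz.
16 Hz ≤ fs/2 = 29 Hz, appears at 16 Hz.
90 Hz mod fs = 32 Hz.
32 Hz > fs/2 = 29 Hz, folds to fs − 32 Hz = 26 Hz.
74 Hz and 132 Hz both map to 16 Hz.

74 Hz, 132 Hz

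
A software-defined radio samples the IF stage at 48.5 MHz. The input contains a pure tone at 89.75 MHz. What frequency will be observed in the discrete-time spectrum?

7.25 MHz

89.75 MHz mod fs = 41.25 MHz.
41.25 MHz > fs/2 = 24.25 MHz, folds to fs − 41.25 MHz = 7.25 MHz.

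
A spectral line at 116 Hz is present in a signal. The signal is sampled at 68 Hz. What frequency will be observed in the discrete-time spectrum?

116 Hz mod fs = 48 Hz.
48 Hz > fs/2 = 34 Hz, folds to fs − 48 Hz = 20 Hz.

20 Hz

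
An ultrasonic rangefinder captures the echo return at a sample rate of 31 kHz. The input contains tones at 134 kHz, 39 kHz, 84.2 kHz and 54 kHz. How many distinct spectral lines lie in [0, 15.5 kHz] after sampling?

fs/2 = 15.5 kHz.
134 kHz mod fs = 10 kHz.
10 kHz ≤ fs/2 = 15.5 kHz, appears at 10 kHz.
39 kHz mod fs = 8 kHz.
8 kHz ≤ fs/2 = 15.5 kHz, appears at 8 kHz.
84.2 kHz mod fs = 22.2 kHz.
22.2 kHz > fs/2 = 15.5 kHz, folds to fs − 22.2 kHz = 8.8 kHz.
54 kHz mod fs = 23 kHz.
23 kHz > fs/2 = 15.5 kHz, folds to fs − 23 kHz = 8 kHz.
Distinct values: {8 kHz, 8.8 kHz, 10 kHz} → 3.

3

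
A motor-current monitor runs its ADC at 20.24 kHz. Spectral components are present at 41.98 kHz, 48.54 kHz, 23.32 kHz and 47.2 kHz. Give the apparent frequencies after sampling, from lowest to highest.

fs/2 = 10.12 kHz.
41.98 kHz mod fs = 1.5 kHz.
1.5 kHz ≤ fs/2 = 10.12 kHz, appears at 1.5 kHz.
48.54 kHz mod fs = 8.06 kHz.
8.06 kHz ≤ fs/2 = 10.12 kHz, appears at 8.06 kHz.
23.32 kHz mod fs = 3.08 kHz.
3.08 kHz ≤ fs/2 = 10.12 kHz, appears at 3.08 kHz.
47.2 kHz mod fs = 6.72 kHz.
6.72 kHz ≤ fs/2 = 10.12 kHz, appears at 6.72 kHz.
Distinct values: {1.5 kHz, 3.08 kHz, 6.72 kHz, 8.06 kHz}.

1.5 kHz, 3.08 kHz, 6.72 kHz, 8.06 kHz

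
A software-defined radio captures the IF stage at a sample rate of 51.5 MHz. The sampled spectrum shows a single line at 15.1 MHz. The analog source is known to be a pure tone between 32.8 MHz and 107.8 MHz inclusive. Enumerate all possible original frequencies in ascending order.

36.4 MHz, 66.6 MHz, 87.9 MHz

Frequencies that alias to 15.1 MHz are k·fs ± 15.1 MHz for integer k ≥ 0.
k=0: 15.1 MHz.
k=1: 36.4 MHz, 66.6 MHz.
k=2: 87.9 MHz, 118.1 MHz.
k=3: 139.4 MHz, 169.6 MHz.
Within [32.8 MHz, 107.8 MHz]: 36.4 MHz, 66.6 MHz, 87.9 MHz.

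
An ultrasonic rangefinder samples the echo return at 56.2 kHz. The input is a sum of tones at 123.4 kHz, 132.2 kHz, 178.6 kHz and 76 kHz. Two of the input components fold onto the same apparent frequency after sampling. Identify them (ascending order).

fs/2 = 28.1 kHz.
123.4 kHz mod fs = 11 kHz.
11 kHz ≤ fs/2 = 28.1 kHz, appears at 11 kHz.
132.2 kHz mod fs = 19.8 kHz.
19.8 kHz ≤ fs/2 = 28.1 kHz, appears at 19.8 kHz.
178.6 kHz mod fs = 10 kHz.
10 kHz ≤ fs/2 = 28.1 kHz, appears at 10 kHz.
76 kHz mod fs = 19.8 kHz.
19.8 kHz ≤ fs/2 = 28.1 kHz, appears at 19.8 kHz.
76 kHz and 132.2 kHz both map to 19.8 kHz.

76 kHz, 132.2 kHz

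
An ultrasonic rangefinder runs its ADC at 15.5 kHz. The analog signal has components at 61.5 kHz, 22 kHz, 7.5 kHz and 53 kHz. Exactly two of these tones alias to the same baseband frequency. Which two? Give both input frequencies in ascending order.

fs/2 = 7.75 kHz.
61.5 kHz mod fs = 15 kHz.
15 kHz > fs/2 = 7.75 kHz, folds to fs − 15 kHz = 0.5 kHz.
22 kHz mod fs = 6.5 kHz.
6.5 kHz ≤ fs/2 = 7.75 kHz, appears at 6.5 kHz.
7.5 kHz ≤ fs/2 = 7.75 kHz, passes unchanged.
53 kHz mod fs = 6.5 kHz.
6.5 kHz ≤ fs/2 = 7.75 kHz, appears at 6.5 kHz.
22 kHz and 53 kHz both map to 6.5 kHz.

22 kHz, 53 kHz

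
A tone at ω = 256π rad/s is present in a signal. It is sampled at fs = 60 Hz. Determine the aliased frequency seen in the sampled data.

8 Hz

ω = 256π rad/s → f = ω/(2π) = 128 Hz.
128 Hz mod fs = 8 Hz.
8 Hz ≤ fs/2 = 30 Hz, appears at 8 Hz.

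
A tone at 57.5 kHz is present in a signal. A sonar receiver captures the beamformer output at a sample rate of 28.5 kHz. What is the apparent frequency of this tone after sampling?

0.5 kHz

57.5 kHz mod fs = 0.5 kHz.
0.5 kHz ≤ fs/2 = 14.25 kHz, appears at 0.5 kHz.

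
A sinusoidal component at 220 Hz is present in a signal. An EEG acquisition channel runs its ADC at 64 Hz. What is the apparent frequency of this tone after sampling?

28 Hz

220 Hz mod fs = 28 Hz.
28 Hz ≤ fs/2 = 32 Hz, appears at 28 Hz.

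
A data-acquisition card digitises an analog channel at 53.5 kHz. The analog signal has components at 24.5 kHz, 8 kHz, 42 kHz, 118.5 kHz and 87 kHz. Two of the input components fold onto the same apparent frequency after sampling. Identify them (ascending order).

fs/2 = 26.75 kHz.
24.5 kHz ≤ fs/2 = 26.75 kHz, passes unchanged.
8 kHz ≤ fs/2 = 26.75 kHz, passes unchanged.
42 kHz > fs/2 = 26.75 kHz, folds to fs − 42 kHz = 11.5 kHz.
118.5 kHz mod fs = 11.5 kHz.
11.5 kHz ≤ fs/2 = 26.75 kHz, appears at 11.5 kHz.
87 kHz mod fs = 33.5 kHz.
33.5 kHz > fs/2 = 26.75 kHz, folds to fs − 33.5 kHz = 20 kHz.
42 kHz and 118.5 kHz both map to 11.5 kHz.

42 kHz, 118.5 kHz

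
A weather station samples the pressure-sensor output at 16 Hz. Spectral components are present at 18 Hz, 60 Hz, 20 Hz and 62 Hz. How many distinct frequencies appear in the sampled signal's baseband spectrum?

2

fs/2 = 8 Hz.
18 Hz mod fs = 2 Hz.
2 Hz ≤ fs/2 = 8 Hz, appears at 2 Hz.
60 Hz mod fs = 12 Hz.
12 Hz > fs/2 = 8 Hz, folds to fs − 12 Hz = 4 Hz.
20 Hz mod fs = 4 Hz.
4 Hz ≤ fs/2 = 8 Hz, appears at 4 Hz.
62 Hz mod fs = 14 Hz.
14 Hz > fs/2 = 8 Hz, folds to fs − 14 Hz = 2 Hz.
Distinct values: {2 Hz, 4 Hz} → 2.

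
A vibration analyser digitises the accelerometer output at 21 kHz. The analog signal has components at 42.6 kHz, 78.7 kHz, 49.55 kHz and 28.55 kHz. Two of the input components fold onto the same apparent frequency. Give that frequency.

fs/2 = 10.5 kHz.
42.6 kHz mod fs = 0.6 kHz.
0.6 kHz ≤ fs/2 = 10.5 kHz, appears at 0.6 kHz.
78.7 kHz mod fs = 15.7 kHz.
15.7 kHz > fs/2 = 10.5 kHz, folds to fs − 15.7 kHz = 5.3 kHz.
49.55 kHz mod fs = 7.55 kHz.
7.55 kHz ≤ fs/2 = 10.5 kHz, appears at 7.55 kHz.
28.55 kHz mod fs = 7.55 kHz.
7.55 kHz ≤ fs/2 = 10.5 kHz, appears at 7.55 kHz.
28.55 kHz and 49.55 kHz both map to 7.55 kHz.

7.55 kHz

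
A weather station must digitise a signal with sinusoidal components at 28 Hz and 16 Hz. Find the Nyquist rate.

Highest-frequency component: 28 Hz.
Nyquist rate = 2 × 28 Hz = 56 Hz.

56 Hz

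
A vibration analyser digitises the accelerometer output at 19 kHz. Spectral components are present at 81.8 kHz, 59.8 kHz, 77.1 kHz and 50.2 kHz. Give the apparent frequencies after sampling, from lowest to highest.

fs/2 = 9.5 kHz.
81.8 kHz mod fs = 5.8 kHz.
5.8 kHz ≤ fs/2 = 9.5 kHz, appears at 5.8 kHz.
59.8 kHz mod fs = 2.8 kHz.
2.8 kHz ≤ fs/2 = 9.5 kHz, appears at 2.8 kHz.
77.1 kHz mod fs = 1.1 kHz.
1.1 kHz ≤ fs/2 = 9.5 kHz, appears at 1.1 kHz.
50.2 kHz mod fs = 12.2 kHz.
12.2 kHz > fs/2 = 9.5 kHz, folds to fs − 12.2 kHz = 6.8 kHz.
Distinct values: {1.1 kHz, 2.8 kHz, 5.8 kHz, 6.8 kHz}.

1.1 kHz, 2.8 kHz, 5.8 kHz, 6.8 kHz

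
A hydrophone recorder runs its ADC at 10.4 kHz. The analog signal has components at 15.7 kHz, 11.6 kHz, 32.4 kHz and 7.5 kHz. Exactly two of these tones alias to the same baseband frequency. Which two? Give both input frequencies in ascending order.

11.6 kHz, 32.4 kHz

fs/2 = 5.2 kHz.
15.7 kHz mod fs = 5.3 kHz.
5.3 kHz > fs/2 = 5.2 kHz, folds to fs − 5.3 kHz = 5.1 kHz.
11.6 kHz mod fs = 1.2 kHz.
1.2 kHz ≤ fs/2 = 5.2 kHz, appears at 1.2 kHz.
32.4 kHz mod fs = 1.2 kHz.
1.2 kHz ≤ fs/2 = 5.2 kHz, appears at 1.2 kHz.
7.5 kHz > fs/2 = 5.2 kHz, folds to fs − 7.5 kHz = 2.9 kHz.
11.6 kHz and 32.4 kHz both map to 1.2 kHz.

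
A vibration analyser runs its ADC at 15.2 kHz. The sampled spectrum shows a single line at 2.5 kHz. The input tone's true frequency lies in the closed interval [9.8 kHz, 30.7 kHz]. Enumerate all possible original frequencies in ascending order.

12.7 kHz, 17.7 kHz, 27.9 kHz

Frequencies that alias to 2.5 kHz are k·fs ± 2.5 kHz for integer k ≥ 0.
k=0: 2.5 kHz.
k=1: 12.7 kHz, 17.7 kHz.
k=2: 27.9 kHz, 32.9 kHz.
k=3: 43.1 kHz, 48.1 kHz.
Within [9.8 kHz, 30.7 kHz]: 12.7 kHz, 17.7 kHz, 27.9 kHz.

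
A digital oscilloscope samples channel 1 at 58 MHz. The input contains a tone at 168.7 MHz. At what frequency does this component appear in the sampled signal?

168.7 MHz mod fs = 52.7 MHz.
52.7 MHz > fs/2 = 29 MHz, folds to fs − 52.7 MHz = 5.3 MHz.

5.3 MHz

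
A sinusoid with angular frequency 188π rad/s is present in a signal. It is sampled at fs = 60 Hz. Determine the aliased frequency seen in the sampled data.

26 Hz

ω = 188π rad/s → f = ω/(2π) = 94 Hz.
94 Hz mod fs = 34 Hz.
34 Hz > fs/2 = 30 Hz, folds to fs − 34 Hz = 26 Hz.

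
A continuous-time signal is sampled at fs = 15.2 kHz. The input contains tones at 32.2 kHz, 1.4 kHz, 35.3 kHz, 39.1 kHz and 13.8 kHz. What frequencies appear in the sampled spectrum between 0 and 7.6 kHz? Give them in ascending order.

1.4 kHz, 1.8 kHz, 4.9 kHz, 6.5 kHz

fs/2 = 7.6 kHz.
32.2 kHz mod fs = 1.8 kHz.
1.8 kHz ≤ fs/2 = 7.6 kHz, appears at 1.8 kHz.
1.4 kHz ≤ fs/2 = 7.6 kHz, passes unchanged.
35.3 kHz mod fs = 4.9 kHz.
4.9 kHz ≤ fs/2 = 7.6 kHz, appears at 4.9 kHz.
39.1 kHz mod fs = 8.7 kHz.
8.7 kHz > fs/2 = 7.6 kHz, folds to fs − 8.7 kHz = 6.5 kHz.
13.8 kHz > fs/2 = 7.6 kHz, folds to fs − 13.8 kHz = 1.4 kHz.
Distinct values: {1.4 kHz, 1.8 kHz, 4.9 kHz, 6.5 kHz}.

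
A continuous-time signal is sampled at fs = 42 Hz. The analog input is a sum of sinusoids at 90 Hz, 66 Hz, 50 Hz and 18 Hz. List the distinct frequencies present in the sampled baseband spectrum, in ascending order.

6 Hz, 8 Hz, 18 Hz

fs/2 = 21 Hz.
90 Hz mod fs = 6 Hz.
6 Hz ≤ fs/2 = 21 Hz, appears at 6 Hz.
66 Hz mod fs = 24 Hz.
24 Hz > fs/2 = 21 Hz, folds to fs − 24 Hz = 18 Hz.
50 Hz mod fs = 8 Hz.
8 Hz ≤ fs/2 = 21 Hz, appears at 8 Hz.
18 Hz ≤ fs/2 = 21 Hz, passes unchanged.
Distinct values: {6 Hz, 8 Hz, 18 Hz}.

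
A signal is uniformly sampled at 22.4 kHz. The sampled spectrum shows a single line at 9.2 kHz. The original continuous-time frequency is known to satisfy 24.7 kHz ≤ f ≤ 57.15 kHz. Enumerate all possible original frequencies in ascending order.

Frequencies that alias to 9.2 kHz are k·fs ± 9.2 kHz for integer k ≥ 0.
k=0: 9.2 kHz.
k=1: 13.2 kHz, 31.6 kHz.
k=2: 35.6 kHz, 54 kHz.
k=3: 58 kHz, 76.4 kHz.
Within [24.7 kHz, 57.15 kHz]: 31.6 kHz, 35.6 kHz, 54 kHz.

31.6 kHz, 35.6 kHz, 54 kHz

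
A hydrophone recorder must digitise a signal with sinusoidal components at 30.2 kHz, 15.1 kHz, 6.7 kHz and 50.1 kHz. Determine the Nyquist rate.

Highest-frequency component: 50.1 kHz.
Nyquist rate = 2 × 50.1 kHz = 100.2 kHz.

100.2 kHz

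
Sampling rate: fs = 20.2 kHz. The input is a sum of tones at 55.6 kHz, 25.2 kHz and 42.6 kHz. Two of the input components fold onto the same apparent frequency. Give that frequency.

5 kHz

fs/2 = 10.1 kHz.
55.6 kHz mod fs = 15.2 kHz.
15.2 kHz > fs/2 = 10.1 kHz, folds to fs − 15.2 kHz = 5 kHz.
25.2 kHz mod fs = 5 kHz.
5 kHz ≤ fs/2 = 10.1 kHz, appears at 5 kHz.
42.6 kHz mod fs = 2.2 kHz.
2.2 kHz ≤ fs/2 = 10.1 kHz, appears at 2.2 kHz.
25.2 kHz and 55.6 kHz both map to 5 kHz.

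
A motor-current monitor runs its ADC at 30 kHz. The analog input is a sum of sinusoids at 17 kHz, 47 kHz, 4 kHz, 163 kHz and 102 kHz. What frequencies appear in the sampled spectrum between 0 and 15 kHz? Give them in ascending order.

4 kHz, 12 kHz, 13 kHz

fs/2 = 15 kHz.
17 kHz > fs/2 = 15 kHz, folds to fs − 17 kHz = 13 kHz.
47 kHz mod fs = 17 kHz.
17 kHz > fs/2 = 15 kHz, folds to fs − 17 kHz = 13 kHz.
4 kHz ≤ fs/2 = 15 kHz, passes unchanged.
163 kHz mod fs = 13 kHz.
13 kHz ≤ fs/2 = 15 kHz, appears at 13 kHz.
102 kHz mod fs = 12 kHz.
12 kHz ≤ fs/2 = 15 kHz, appears at 12 kHz.
Distinct values: {4 kHz, 12 kHz, 13 kHz}.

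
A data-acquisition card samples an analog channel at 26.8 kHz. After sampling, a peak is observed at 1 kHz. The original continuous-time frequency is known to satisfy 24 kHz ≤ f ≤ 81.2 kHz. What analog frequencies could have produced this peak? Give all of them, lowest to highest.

Frequencies that alias to 1 kHz are k·fs ± 1 kHz for integer k ≥ 0.
k=0: 1 kHz.
k=1: 25.8 kHz, 27.8 kHz.
k=2: 52.6 kHz, 54.6 kHz.
k=3: 79.4 kHz, 81.4 kHz.
k=4: 106.2 kHz, 108.2 kHz.
Within [24 kHz, 81.2 kHz]: 25.8 kHz, 27.8 kHz, 52.6 kHz, 54.6 kHz, 79.4 kHz.

25.8 kHz, 27.8 kHz, 52.6 kHz, 54.6 kHz, 79.4 kHz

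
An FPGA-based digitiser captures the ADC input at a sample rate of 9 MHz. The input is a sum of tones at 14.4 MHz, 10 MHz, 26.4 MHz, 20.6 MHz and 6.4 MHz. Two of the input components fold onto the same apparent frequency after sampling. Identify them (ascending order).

6.4 MHz, 20.6 MHz

fs/2 = 4.5 MHz.
14.4 MHz mod fs = 5.4 MHz.
5.4 MHz > fs/2 = 4.5 MHz, folds to fs − 5.4 MHz = 3.6 MHz.
10 MHz mod fs = 1 MHz.
1 MHz ≤ fs/2 = 4.5 MHz, appears at 1 MHz.
26.4 MHz mod fs = 8.4 MHz.
8.4 MHz > fs/2 = 4.5 MHz, folds to fs − 8.4 MHz = 0.6 MHz.
20.6 MHz mod fs = 2.6 MHz.
2.6 MHz ≤ fs/2 = 4.5 MHz, appears at 2.6 MHz.
6.4 MHz > fs/2 = 4.5 MHz, folds to fs − 6.4 MHz = 2.6 MHz.
6.4 MHz and 20.6 MHz both map to 2.6 MHz.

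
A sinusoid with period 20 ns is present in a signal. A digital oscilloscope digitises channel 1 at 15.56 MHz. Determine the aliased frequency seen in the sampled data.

T = 20 ns → f = 1/T = 50 MHz.
50 MHz mod fs = 3.32 MHz.
3.32 MHz ≤ fs/2 = 7.78 MHz, appears at 3.32 MHz.

3.32 MHz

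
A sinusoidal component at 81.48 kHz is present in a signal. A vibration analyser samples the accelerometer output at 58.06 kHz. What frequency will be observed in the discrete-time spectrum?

23.42 kHz

81.48 kHz mod fs = 23.42 kHz.
23.42 kHz ≤ fs/2 = 29.03 kHz, appears at 23.42 kHz.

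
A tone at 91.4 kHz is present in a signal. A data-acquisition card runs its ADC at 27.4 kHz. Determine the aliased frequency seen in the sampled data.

91.4 kHz mod fs = 9.2 kHz.
9.2 kHz ≤ fs/2 = 13.7 kHz, appears at 9.2 kHz.

9.2 kHz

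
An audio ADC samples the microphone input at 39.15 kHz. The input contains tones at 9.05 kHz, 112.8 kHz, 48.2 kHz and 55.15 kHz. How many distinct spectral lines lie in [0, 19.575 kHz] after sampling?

fs/2 = 19.575 kHz.
9.05 kHz ≤ fs/2 = 19.575 kHz, passes unchanged.
112.8 kHz mod fs = 34.5 kHz.
34.5 kHz > fs/2 = 19.575 kHz, folds to fs − 34.5 kHz = 4.65 kHz.
48.2 kHz mod fs = 9.05 kHz.
9.05 kHz ≤ fs/2 = 19.575 kHz, appears at 9.05 kHz.
55.15 kHz mod fs = 16 kHz.
16 kHz ≤ fs/2 = 19.575 kHz, appears at 16 kHz.
Distinct values: {4.65 kHz, 9.05 kHz, 16 kHz} → 3.

3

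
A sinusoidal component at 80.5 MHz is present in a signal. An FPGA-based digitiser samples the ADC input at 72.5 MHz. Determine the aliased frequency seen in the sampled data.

8 MHz

80.5 MHz mod fs = 8 MHz.
8 MHz ≤ fs/2 = 36.25 MHz, appears at 8 MHz.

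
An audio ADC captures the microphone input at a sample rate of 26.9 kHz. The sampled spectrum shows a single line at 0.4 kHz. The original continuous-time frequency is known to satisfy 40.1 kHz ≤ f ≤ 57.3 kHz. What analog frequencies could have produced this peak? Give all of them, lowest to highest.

53.4 kHz, 54.2 kHz

Frequencies that alias to 0.4 kHz are k·fs ± 0.4 kHz for integer k ≥ 0.
k=0: 0.4 kHz.
k=1: 26.5 kHz, 27.3 kHz.
k=2: 53.4 kHz, 54.2 kHz.
k=3: 80.3 kHz, 81.1 kHz.
Within [40.1 kHz, 57.3 kHz]: 53.4 kHz, 54.2 kHz.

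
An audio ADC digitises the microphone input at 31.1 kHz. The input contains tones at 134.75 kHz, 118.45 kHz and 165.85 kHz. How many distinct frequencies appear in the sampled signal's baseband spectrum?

fs/2 = 15.55 kHz.
134.75 kHz mod fs = 10.35 kHz.
10.35 kHz ≤ fs/2 = 15.55 kHz, appears at 10.35 kHz.
118.45 kHz mod fs = 25.15 kHz.
25.15 kHz > fs/2 = 15.55 kHz, folds to fs − 25.15 kHz = 5.95 kHz.
165.85 kHz mod fs = 10.35 kHz.
10.35 kHz ≤ fs/2 = 15.55 kHz, appears at 10.35 kHz.
Distinct values: {5.95 kHz, 10.35 kHz} → 2.

2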